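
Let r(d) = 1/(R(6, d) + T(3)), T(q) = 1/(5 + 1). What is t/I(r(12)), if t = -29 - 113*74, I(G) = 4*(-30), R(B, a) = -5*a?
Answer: 2797/40 ≈ 69.925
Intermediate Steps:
T(q) = ⅙ (T(q) = 1/6 = ⅙)
r(d) = 1/(⅙ - 5*d) (r(d) = 1/(-5*d + ⅙) = 1/(⅙ - 5*d))
I(G) = -120
t = -8391 (t = -29 - 8362 = -8391)
t/I(r(12)) = -8391/(-120) = -8391*(-1/120) = 2797/40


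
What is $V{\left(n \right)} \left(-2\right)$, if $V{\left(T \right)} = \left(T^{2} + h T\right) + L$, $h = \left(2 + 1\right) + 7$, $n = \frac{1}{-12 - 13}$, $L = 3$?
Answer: $- \frac{3252}{625} \approx -5.2032$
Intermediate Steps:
$n = - \frac{1}{25}$ ($n = \frac{1}{-25} = - \frac{1}{25} \approx -0.04$)
$h = 10$ ($h = 3 + 7 = 10$)
$V{\left(T \right)} = 3 + T^{2} + 10 T$ ($V{\left(T \right)} = \left(T^{2} + 10 T\right) + 3 = 3 + T^{2} + 10 T$)
$V{\left(n \right)} \left(-2\right) = \left(3 + \left(- \frac{1}{25}\right)^{2} + 10 \left(- \frac{1}{25}\right)\right) \left(-2\right) = \left(3 + \frac{1}{625} - \frac{2}{5}\right) \left(-2\right) = \frac{1626}{625} \left(-2\right) = - \frac{3252}{625}$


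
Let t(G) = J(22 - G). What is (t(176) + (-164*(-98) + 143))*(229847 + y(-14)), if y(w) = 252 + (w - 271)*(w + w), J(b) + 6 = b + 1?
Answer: 3822596424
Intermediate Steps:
J(b) = -5 + b (J(b) = -6 + (b + 1) = -6 + (1 + b) = -5 + b)
t(G) = 17 - G (t(G) = -5 + (22 - G) = 17 - G)
y(w) = 252 + 2*w*(-271 + w) (y(w) = 252 + (-271 + w)*(2*w) = 252 + 2*w*(-271 + w))
(t(176) + (-164*(-98) + 143))*(229847 + y(-14)) = ((17 - 1*176) + (-164*(-98) + 143))*(229847 + (252 - 542*(-14) + 2*(-14)²)) = ((17 - 176) + (16072 + 143))*(229847 + (252 + 7588 + 2*196)) = (-159 + 16215)*(229847 + (252 + 7588 + 392)) = 16056*(229847 + 8232) = 16056*238079 = 3822596424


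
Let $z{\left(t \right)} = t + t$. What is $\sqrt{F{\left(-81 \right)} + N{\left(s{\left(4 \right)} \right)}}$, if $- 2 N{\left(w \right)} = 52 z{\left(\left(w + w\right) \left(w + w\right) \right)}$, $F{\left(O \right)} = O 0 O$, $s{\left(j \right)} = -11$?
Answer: $44 i \sqrt{13} \approx 158.64 i$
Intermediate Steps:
$z{\left(t \right)} = 2 t$
$F{\left(O \right)} = 0$ ($F{\left(O \right)} = 0 O = 0$)
$N{\left(w \right)} = - 208 w^{2}$ ($N{\left(w \right)} = - \frac{52 \cdot 2 \left(w + w\right) \left(w + w\right)}{2} = - \frac{52 \cdot 2 \cdot 2 w 2 w}{2} = - \frac{52 \cdot 2 \cdot 4 w^{2}}{2} = - \frac{52 \cdot 8 w^{2}}{2} = - \frac{416 w^{2}}{2} = - 208 w^{2}$)
$\sqrt{F{\left(-81 \right)} + N{\left(s{\left(4 \right)} \right)}} = \sqrt{0 - 208 \left(-11\right)^{2}} = \sqrt{0 - 25168} = \sqrt{-25168} = 44 i \sqrt{13}$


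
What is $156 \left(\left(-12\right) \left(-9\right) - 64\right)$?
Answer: $6864$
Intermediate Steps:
$156 \left(\left(-12\right) \left(-9\right) - 64\right) = 156 \left(108 - 64\right) = 156 \cdot 44 = 6864$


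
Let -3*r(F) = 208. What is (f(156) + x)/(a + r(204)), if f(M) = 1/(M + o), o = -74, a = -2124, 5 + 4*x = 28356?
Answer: -3487179/1079120 ≈ -3.2315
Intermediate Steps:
x = 28351/4 (x = -5/4 + (¼)*28356 = -5/4 + 7089 = 28351/4 ≈ 7087.8)
r(F) = -208/3 (r(F) = -⅓*208 = -208/3)
f(M) = 1/(-74 + M) (f(M) = 1/(M - 74) = 1/(-74 + M))
(f(156) + x)/(a + r(204)) = (1/(-74 + 156) + 28351/4)/(-2124 - 208/3) = (1/82 + 28351/4)/(-6580/3) = (1/82 + 28351/4)*(-3/6580) = (1162393/164)*(-3/6580) = -3487179/1079120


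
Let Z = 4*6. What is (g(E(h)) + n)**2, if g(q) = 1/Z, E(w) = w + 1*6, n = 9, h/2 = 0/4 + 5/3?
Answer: 47089/576 ≈ 81.752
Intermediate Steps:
h = 10/3 (h = 2*(0/4 + 5/3) = 2*(0*(1/4) + 5*(1/3)) = 2*(0 + 5/3) = 2*(5/3) = 10/3 ≈ 3.3333)
Z = 24
E(w) = 6 + w (E(w) = w + 6 = 6 + w)
g(q) = 1/24
(g(E(h)) + n)**2 = (1/24 + 9)**2 = (217/24)**2 = 47089/576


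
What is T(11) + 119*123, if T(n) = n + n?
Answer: 14659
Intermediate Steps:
T(n) = 2*n
T(11) + 119*123 = 2*11 + 119*123 = 22 + 14637 = 14659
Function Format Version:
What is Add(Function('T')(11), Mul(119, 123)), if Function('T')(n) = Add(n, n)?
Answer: 14659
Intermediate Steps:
Function('T')(n) = Mul(2, n)
Add(Function('T')(11), Mul(119, 123)) = Add(Mul(2, 11), Mul(119, 123)) = Add(22, 14637) = 14659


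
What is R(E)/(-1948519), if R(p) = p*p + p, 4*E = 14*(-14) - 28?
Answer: -3080/1948519 ≈ -0.0015807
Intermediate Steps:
E = -56 (E = (14*(-14) - 28)/4 = (-196 - 28)/4 = (1/4)*(-224) = -56)
R(p) = p + p**2 (R(p) = p**2 + p = p + p**2)
R(E)/(-1948519) = -56*(1 - 56)/(-1948519) = -56*(-55)*(-1/1948519) = 3080*(-1/1948519) = -3080/1948519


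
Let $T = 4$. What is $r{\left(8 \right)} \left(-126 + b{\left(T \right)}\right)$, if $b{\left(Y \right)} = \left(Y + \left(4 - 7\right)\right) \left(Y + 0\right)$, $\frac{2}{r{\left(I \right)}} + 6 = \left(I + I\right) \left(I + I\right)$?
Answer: $- \frac{122}{125} \approx -0.976$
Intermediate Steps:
$r{\left(I \right)} = \frac{2}{-6 + 4 I^{2}}$ ($r{\left(I \right)} = \frac{2}{-6 + \left(I + I\right) \left(I + I\right)} = \frac{2}{-6 + 2 I 2 I} = \frac{2}{-6 + 4 I^{2}}$)
$b{\left(Y \right)} = Y \left(-3 + Y\right)$ ($b{\left(Y \right)} = \left(Y + \left(4 - 7\right)\right) Y = \left(Y - 3\right) Y = \left(-3 + Y\right) Y = Y \left(-3 + Y\right)$)
$r{\left(8 \right)} \left(-126 + b{\left(T \right)}\right) = \frac{-126 + 4 \left(-3 + 4\right)}{-3 + 2 \cdot 8^{2}} = \frac{-126 + 4 \cdot 1}{-3 + 2 \cdot 64} = \frac{-126 + 4}{-3 + 128} = \frac{1}{125} \left(-122\right) = - \frac{122}{125}$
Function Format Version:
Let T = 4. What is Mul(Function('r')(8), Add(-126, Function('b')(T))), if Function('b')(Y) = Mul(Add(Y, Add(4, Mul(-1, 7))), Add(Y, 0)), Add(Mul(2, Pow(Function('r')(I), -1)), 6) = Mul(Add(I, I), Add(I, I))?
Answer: Rational(-122, 125) ≈ -0.97600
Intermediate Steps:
Function('r')(I) = Mul(2, Pow(Add(-6, Mul(4, Pow(I, 2))), -1)) (Function('r')(I) = Mul(2, Pow(Add(-6, Mul(Add(I, I), Add(I, I))), -1)) = Mul(2, Pow(Add(-6, Mul(Mul(2, I), Mul(2, I))), -1)) = Mul(2, Pow(Add(-6, Mul(4, Pow(I, 2))), -1)))
Function('b')(Y) = Mul(Y, Add(-3, Y)) (Function('b')(Y) = Mul(Add(Y, Add(4, -7)), Y) = Mul(Add(Y, -3), Y) = Mul(Add(-3, Y), Y) = Mul(Y, Add(-3, Y)))
Mul(Function('r')(8), Add(-126, Function('b')(T))) = Mul(Pow(Add(-3, Mul(2, Pow(8, 2))), -1), Add(-126, Mul(4, Add(-3, 4)))) = Mul(Pow(Add(-3, Mul(2, 64)), -1), Add(-126, Mul(4, 1))) = Mul(Pow(Add(-3, 128), -1), Add(-126, 4)) = Mul(Pow(125, -1), -122) = Mul(Rational(1, 125), -122) = Rational(-122, 125)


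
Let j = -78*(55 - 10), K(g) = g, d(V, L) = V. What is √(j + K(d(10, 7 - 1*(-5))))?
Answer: 10*I*√35 ≈ 59.161*I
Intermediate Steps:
j = -3510 (j = -78*45 = -3510)
√(j + K(d(10, 7 - 1*(-5)))) = √(-3510 + 10) = √(-3500) = 10*I*√35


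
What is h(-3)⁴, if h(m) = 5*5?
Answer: 390625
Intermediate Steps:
h(m) = 25
h(-3)⁴ = 25⁴ = 390625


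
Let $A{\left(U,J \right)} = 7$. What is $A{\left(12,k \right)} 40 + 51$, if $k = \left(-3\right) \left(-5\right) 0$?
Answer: $331$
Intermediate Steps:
$k = 0$ ($k = 15 \cdot 0 = 0$)
$A{\left(12,k \right)} 40 + 51 = 7 \cdot 40 + 51 = 280 + 51 = 331$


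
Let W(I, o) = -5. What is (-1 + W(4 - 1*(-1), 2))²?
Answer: 36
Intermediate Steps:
(-1 + W(4 - 1*(-1), 2))² = (-1 - 5)² = (-6)² = 36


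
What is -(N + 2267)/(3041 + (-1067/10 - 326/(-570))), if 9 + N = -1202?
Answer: -601920/1672877 ≈ -0.35981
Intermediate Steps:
N = -1211 (N = -9 - 1202 = -1211)
-(N + 2267)/(3041 + (-1067/10 - 326/(-570))) = -(-1211 + 2267)/(3041 + (-1067/10 - 326/(-570))) = -1056/(3041 + (-1067*1/10 - 326*(-1/570))) = -1056/(3041 + (-1067/10 + 163/285)) = -1056/(3041 - 60493/570) = -1056/1672877/570 = -1056*570/1672877 = -1*601920/1672877 = -601920/1672877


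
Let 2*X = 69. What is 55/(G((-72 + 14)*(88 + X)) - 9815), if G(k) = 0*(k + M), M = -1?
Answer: -11/1963 ≈ -0.0056037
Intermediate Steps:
X = 69/2 (X = (1/2)*69 = 69/2 ≈ 34.500)
G(k) = 0 (G(k) = 0*(k - 1) = 0*(-1 + k) = 0)
55/(G((-72 + 14)*(88 + X)) - 9815) = 55/(0 - 9815) = 55/(-9815) = 55*(-1/9815) = -11/1963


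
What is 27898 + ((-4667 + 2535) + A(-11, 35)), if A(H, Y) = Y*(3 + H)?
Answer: 25486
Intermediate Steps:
27898 + ((-4667 + 2535) + A(-11, 35)) = 27898 + ((-4667 + 2535) + 35*(3 - 11)) = 27898 + (-2132 + 35*(-8)) = 27898 + (-2132 - 280) = 27898 - 2412 = 25486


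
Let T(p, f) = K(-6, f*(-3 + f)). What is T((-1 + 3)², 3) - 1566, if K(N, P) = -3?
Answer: -1569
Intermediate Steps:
T(p, f) = -3
T((-1 + 3)², 3) - 1566 = -3 - 1566 = -1569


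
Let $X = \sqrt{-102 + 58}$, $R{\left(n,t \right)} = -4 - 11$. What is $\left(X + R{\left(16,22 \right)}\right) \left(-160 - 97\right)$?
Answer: $3855 - 514 i \sqrt{11} \approx 3855.0 - 1704.7 i$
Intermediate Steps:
$R{\left(n,t \right)} = -15$
$X = 2 i \sqrt{11}$ ($X = \sqrt{-44} = 2 i \sqrt{11} \approx 6.6332 i$)
$\left(X + R{\left(16,22 \right)}\right) \left(-160 - 97\right) = \left(2 i \sqrt{11} - 15\right) \left(-160 - 97\right) = \left(-15 + 2 i \sqrt{11}\right) \left(-257\right) = 3855 - 514 i \sqrt{11}$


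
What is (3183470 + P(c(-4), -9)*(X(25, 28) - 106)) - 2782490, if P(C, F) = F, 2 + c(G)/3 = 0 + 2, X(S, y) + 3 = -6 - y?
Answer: 402267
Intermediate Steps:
X(S, y) = -9 - y (X(S, y) = -3 + (-6 - y) = -9 - y)
c(G) = 0 (c(G) = -6 + 3*(0 + 2) = -6 + 3*2 = -6 + 6 = 0)
(3183470 + P(c(-4), -9)*(X(25, 28) - 106)) - 2782490 = (3183470 - 9*((-9 - 1*28) - 106)) - 2782490 = (3183470 - 9*((-9 - 28) - 106)) - 2782490 = (3183470 - 9*(-37 - 106)) - 2782490 = (3183470 - 9*(-143)) - 2782490 = (3183470 + 1287) - 2782490 = 3184757 - 2782490 = 402267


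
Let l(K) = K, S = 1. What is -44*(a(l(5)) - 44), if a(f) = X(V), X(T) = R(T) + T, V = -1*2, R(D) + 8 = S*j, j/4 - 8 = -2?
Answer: 1320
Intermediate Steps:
j = 24 (j = 32 + 4*(-2) = 32 - 8 = 24)
R(D) = 16 (R(D) = -8 + 1*24 = -8 + 24 = 16)
V = -2
X(T) = 16 + T
a(f) = 14 (a(f) = 16 - 2 = 14)
-44*(a(l(5)) - 44) = -44*(14 - 44) = -44*(-30) = 1320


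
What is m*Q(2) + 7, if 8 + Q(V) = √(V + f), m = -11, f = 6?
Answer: 95 - 22*√2 ≈ 63.887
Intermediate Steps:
Q(V) = -8 + √(6 + V) (Q(V) = -8 + √(V + 6) = -8 + √(6 + V))
m*Q(2) + 7 = -11*(-8 + √(6 + 2)) + 7 = -11*(-8 + √8) + 7 = -11*(-8 + 2*√2) + 7 = (88 - 22*√2) + 7 = 95 - 22*√2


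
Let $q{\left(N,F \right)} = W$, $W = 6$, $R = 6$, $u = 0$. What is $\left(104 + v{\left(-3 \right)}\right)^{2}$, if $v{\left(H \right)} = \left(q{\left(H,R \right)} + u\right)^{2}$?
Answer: $19600$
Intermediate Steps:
$q{\left(N,F \right)} = 6$
$v{\left(H \right)} = 36$ ($v{\left(H \right)} = \left(6 + 0\right)^{2} = 6^{2} = 36$)
$\left(104 + v{\left(-3 \right)}\right)^{2} = \left(104 + 36\right)^{2} = 140^{2} = 19600$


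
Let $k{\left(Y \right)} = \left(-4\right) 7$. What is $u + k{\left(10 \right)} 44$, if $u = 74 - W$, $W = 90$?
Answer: $-1248$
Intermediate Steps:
$k{\left(Y \right)} = -28$
$u = -16$ ($u = 74 - 90 = -16$)
$u + k{\left(10 \right)} 44 = -16 - 1232 = -1248$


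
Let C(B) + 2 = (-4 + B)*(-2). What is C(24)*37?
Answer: -1554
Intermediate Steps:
C(B) = 6 - 2*B (C(B) = -2 + (-4 + B)*(-2) = -2 + (8 - 2*B) = 6 - 2*B)
C(24)*37 = (6 - 2*24)*37 = (6 - 48)*37 = -42*37 = -1554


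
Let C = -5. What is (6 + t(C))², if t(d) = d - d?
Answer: 36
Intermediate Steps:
t(d) = 0
(6 + t(C))² = (6 + 0)² = 6² = 36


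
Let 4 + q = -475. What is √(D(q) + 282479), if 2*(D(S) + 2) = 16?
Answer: 7*√5765 ≈ 531.49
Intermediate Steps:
q = -479 (q = -4 - 475 = -479)
D(S) = 6 (D(S) = -2 + (½)*16 = -2 + 8 = 6)
√(D(q) + 282479) = √(6 + 282479) = √282485 = 7*√5765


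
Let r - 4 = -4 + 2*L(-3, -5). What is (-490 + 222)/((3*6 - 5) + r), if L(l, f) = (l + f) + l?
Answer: 268/9 ≈ 29.778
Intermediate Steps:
L(l, f) = f + 2*l (L(l, f) = (f + l) + l = f + 2*l)
r = -22 (r = 4 + (-4 + 2*(-5 + 2*(-3))) = 4 + (-4 + 2*(-5 - 6)) = 4 + (-4 + 2*(-11)) = 4 + (-4 - 22) = 4 - 26 = -22)
(-490 + 222)/((3*6 - 5) + r) = (-490 + 222)/((3*6 - 5) - 22) = -268/((18 - 5) - 22) = -268/(13 - 22) = -268/(-9) = -268*(-⅑) = 268/9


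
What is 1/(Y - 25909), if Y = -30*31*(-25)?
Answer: -1/2659 ≈ -0.00037608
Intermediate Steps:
Y = 23250 (Y = -930*(-25) = 23250)
1/(Y - 25909) = 1/(23250 - 25909) = 1/(-2659) = -1/2659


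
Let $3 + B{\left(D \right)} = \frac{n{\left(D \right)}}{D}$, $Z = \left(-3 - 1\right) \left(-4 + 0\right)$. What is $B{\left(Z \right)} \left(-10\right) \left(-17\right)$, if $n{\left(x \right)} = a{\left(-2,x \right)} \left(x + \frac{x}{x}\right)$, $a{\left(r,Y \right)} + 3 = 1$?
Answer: $- \frac{3485}{4} \approx -871.25$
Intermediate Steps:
$a{\left(r,Y \right)} = -2$ ($a{\left(r,Y \right)} = -3 + 1 = -2$)
$Z = 16$ ($Z = \left(-4\right) \left(-4\right) = 16$)
$n{\left(x \right)} = -2 - 2 x$ ($n{\left(x \right)} = - 2 \left(x + \frac{x}{x}\right) = - 2 \left(x + 1\right) = - 2 \left(1 + x\right) = -2 - 2 x$)
$B{\left(D \right)} = -3 + \frac{-2 - 2 D}{D}$
$B{\left(Z \right)} \left(-10\right) \left(-17\right) = \left(-5 - \frac{2}{16}\right) \left(-10\right) \left(-17\right) = \left(-5 - \frac{1}{8}\right) \left(-10\right) \left(-17\right) = \left(- \frac{41}{8}\right) \left(-10\right) \left(-17\right) = \frac{205}{4} \left(-17\right) = - \frac{3485}{4}$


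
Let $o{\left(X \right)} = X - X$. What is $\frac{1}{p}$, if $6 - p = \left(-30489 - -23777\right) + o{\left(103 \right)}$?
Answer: $\frac{1}{6718} \approx 0.00014885$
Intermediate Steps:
$o{\left(X \right)} = 0$
$p = 6718$ ($p = 6 - \left(\left(-30489 - -23777\right) + 0\right) = 6 - \left(\left(-30489 + 23777\right) + 0\right) = 6 - \left(-6712 + 0\right) = 6 - -6712 = 6 + 6712 = 6718$)
$\frac{1}{p} = \frac{1}{6718}$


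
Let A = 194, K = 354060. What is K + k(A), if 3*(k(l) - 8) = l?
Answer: 1062398/3 ≈ 3.5413e+5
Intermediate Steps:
k(l) = 8 + l/3
K + k(A) = 354060 + (8 + (1/3)*194) = 354060 + (8 + 194/3) = 354060 + 218/3 = 1062398/3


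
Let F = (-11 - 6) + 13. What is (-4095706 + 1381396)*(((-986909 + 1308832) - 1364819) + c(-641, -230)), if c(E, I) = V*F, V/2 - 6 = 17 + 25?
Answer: 2831785336800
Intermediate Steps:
F = -4 (F = -17 + 13 = -4)
V = 96 (V = 12 + 2*(17 + 25) = 12 + 2*42 = 12 + 84 = 96)
c(E, I) = -384 (c(E, I) = 96*(-4) = -384)
(-4095706 + 1381396)*(((-986909 + 1308832) - 1364819) + c(-641, -230)) = (-4095706 + 1381396)*(((-986909 + 1308832) - 1364819) - 384) = -2714310*((321923 - 1364819) - 384) = -2714310*(-1042896 - 384) = -2714310*(-1043280) = 2831785336800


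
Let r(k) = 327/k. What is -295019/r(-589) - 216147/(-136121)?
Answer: 23653298365180/44511567 ≈ 5.3140e+5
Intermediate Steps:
-295019/r(-589) - 216147/(-136121) = -295019/(327/(-589)) - 216147/(-136121) = -295019/(327*(-1/589)) - 216147*(-1/136121) = -295019/(-327/589) + 216147/136121 = -295019*(-589/327) + 216147/136121 = 173766191/327 + 216147/136121 = 23653298365180/44511567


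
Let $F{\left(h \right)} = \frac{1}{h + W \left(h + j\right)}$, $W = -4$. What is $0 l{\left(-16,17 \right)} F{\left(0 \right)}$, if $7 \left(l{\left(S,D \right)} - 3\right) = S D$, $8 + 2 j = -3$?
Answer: $0$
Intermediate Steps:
$j = - \frac{11}{2}$ ($j = -4 + \frac{1}{2} \left(-3\right) = -4 - \frac{3}{2} = - \frac{11}{2} \approx -5.5$)
$l{\left(S,D \right)} = 3 + \frac{D S}{7}$ ($l{\left(S,D \right)} = 3 + \frac{S D}{7} = 3 + \frac{D S}{7}$)
$F{\left(h \right)} = \frac{1}{22 - 3 h}$ ($F{\left(h \right)} = \frac{1}{h - 4 \left(h - \frac{11}{2}\right)} = \frac{1}{h - 4 \left(- \frac{11}{2} + h\right)} = \frac{1}{h - \left(-22 + 4 h\right)} = \frac{1}{22 - 3 h}$)
$0 l{\left(-16,17 \right)} F{\left(0 \right)} = 0 \left(3 + \frac{1}{7} \cdot 17 \left(-16\right)\right) \left(- \frac{1}{-22 + 3 \cdot 0}\right) = 0 \left(3 - \frac{272}{7}\right) \left(- \frac{1}{-22 + 0}\right) = 0 \left(- \frac{251 \left(- \frac{1}{-22}\right)}{7}\right) = 0 \left(- \frac{251 \left(\left(-1\right) \left(- \frac{1}{22}\right)\right)}{7}\right) = 0 \left(\left(- \frac{251}{7}\right) \frac{1}{22}\right) = 0 \left(- \frac{251}{154}\right) = 0$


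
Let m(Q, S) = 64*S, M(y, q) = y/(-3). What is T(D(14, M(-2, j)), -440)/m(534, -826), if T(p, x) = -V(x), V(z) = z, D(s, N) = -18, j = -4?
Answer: -55/6608 ≈ -0.0083232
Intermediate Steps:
M(y, q) = -y/3 (M(y, q) = y*(-⅓) = -y/3)
T(p, x) = -x
T(D(14, M(-2, j)), -440)/m(534, -826) = (-1*(-440))/((64*(-826))) = 440/(-52864) = 440*(-1/52864) = -55/6608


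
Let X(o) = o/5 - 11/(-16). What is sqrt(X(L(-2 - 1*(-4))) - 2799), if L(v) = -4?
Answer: 3*I*sqrt(124405)/20 ≈ 52.907*I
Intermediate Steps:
X(o) = 11/16 + o/5 (X(o) = o*(1/5) - 11*(-1/16) = o/5 + 11/16 = 11/16 + o/5)
sqrt(X(L(-2 - 1*(-4))) - 2799) = sqrt((11/16 + (1/5)*(-4)) - 2799) = sqrt((11/16 - 4/5) - 2799) = sqrt(-9/80 - 2799) = sqrt(-223929/80) = 3*I*sqrt(124405)/20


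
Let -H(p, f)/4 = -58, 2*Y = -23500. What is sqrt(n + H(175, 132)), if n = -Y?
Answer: sqrt(11982) ≈ 109.46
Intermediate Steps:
Y = -11750 (Y = (1/2)*(-23500) = -11750)
H(p, f) = 232 (H(p, f) = -4*(-58) = 232)
n = 11750 (n = -1*(-11750) = 11750)
sqrt(n + H(175, 132)) = sqrt(11750 + 232) = sqrt(11982)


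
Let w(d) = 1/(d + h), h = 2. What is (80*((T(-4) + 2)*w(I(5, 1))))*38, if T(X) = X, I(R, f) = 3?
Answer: -1216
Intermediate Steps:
w(d) = 1/(2 + d) (w(d) = 1/(d + 2) = 1/(2 + d))
(80*((T(-4) + 2)*w(I(5, 1))))*38 = (80*((-4 + 2)/(2 + 3)))*38 = (80*(-2/5))*38 = (80*(-2*⅕))*38 = (80*(-⅖))*38 = -32*38 = -1216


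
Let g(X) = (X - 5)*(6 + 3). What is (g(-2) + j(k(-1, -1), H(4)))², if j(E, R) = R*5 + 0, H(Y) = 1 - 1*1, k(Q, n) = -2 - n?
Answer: 3969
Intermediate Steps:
H(Y) = 0 (H(Y) = 1 - 1 = 0)
g(X) = -45 + 9*X (g(X) = (-5 + X)*9 = -45 + 9*X)
j(E, R) = 5*R (j(E, R) = 5*R + 0 = 5*R)
(g(-2) + j(k(-1, -1), H(4)))² = ((-45 + 9*(-2)) + 5*0)² = ((-45 - 18) + 0)² = (-63 + 0)² = (-63)² = 3969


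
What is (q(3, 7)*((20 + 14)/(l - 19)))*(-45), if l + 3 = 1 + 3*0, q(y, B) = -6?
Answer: -3060/7 ≈ -437.14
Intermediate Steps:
l = -2 (l = -3 + (1 + 3*0) = -3 + (1 + 0) = -3 + 1 = -2)
(q(3, 7)*((20 + 14)/(l - 19)))*(-45) = -6*(20 + 14)/(-2 - 19)*(-45) = -204/(-21)*(-45) = -204*(-1)/21*(-45) = -6*(-34/21)*(-45) = (68/7)*(-45) = -3060/7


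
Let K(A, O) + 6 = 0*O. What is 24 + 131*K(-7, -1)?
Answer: -762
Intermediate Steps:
K(A, O) = -6 (K(A, O) = -6 + 0*O = -6 + 0 = -6)
24 + 131*K(-7, -1) = 24 + 131*(-6) = 24 - 786 = -762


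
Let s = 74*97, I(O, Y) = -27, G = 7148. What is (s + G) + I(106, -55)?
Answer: 14299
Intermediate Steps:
s = 7178
(s + G) + I(106, -55) = (7178 + 7148) - 27 = 14326 - 27 = 14299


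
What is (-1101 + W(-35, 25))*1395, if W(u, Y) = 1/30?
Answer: -3071697/2 ≈ -1.5358e+6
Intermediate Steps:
W(u, Y) = 1/30
(-1101 + W(-35, 25))*1395 = (-1101 + 1/30)*1395 = -33029/30*1395 = -3071697/2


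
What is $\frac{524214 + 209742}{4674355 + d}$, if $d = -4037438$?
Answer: $\frac{733956}{636917} \approx 1.1524$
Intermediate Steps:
$\frac{524214 + 209742}{4674355 + d} = \frac{524214 + 209742}{4674355 - 4037438} = \frac{733956}{636917}$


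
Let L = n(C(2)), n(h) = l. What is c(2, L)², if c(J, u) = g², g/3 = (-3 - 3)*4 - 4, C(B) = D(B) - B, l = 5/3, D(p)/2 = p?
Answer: 49787136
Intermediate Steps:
D(p) = 2*p
l = 5/3 (l = 5*(⅓) = 5/3 ≈ 1.6667)
C(B) = B (C(B) = 2*B - B = B)
n(h) = 5/3
g = -84 (g = 3*((-3 - 3)*4 - 4) = 3*(-6*4 - 4) = 3*(-24 - 4) = 3*(-28) = -84)
L = 5/3 ≈ 1.6667
c(J, u) = 7056 (c(J, u) = (-84)² = 7056)
c(2, L)² = 7056² = 49787136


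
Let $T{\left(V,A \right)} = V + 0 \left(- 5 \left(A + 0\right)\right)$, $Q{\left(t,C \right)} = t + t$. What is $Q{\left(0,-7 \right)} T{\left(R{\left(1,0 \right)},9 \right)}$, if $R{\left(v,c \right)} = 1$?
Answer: $0$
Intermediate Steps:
$Q{\left(t,C \right)} = 2 t$
$T{\left(V,A \right)} = V$ ($T{\left(V,A \right)} = V + 0 \left(- 5 A\right) = V + 0 = V$)
$Q{\left(0,-7 \right)} T{\left(R{\left(1,0 \right)},9 \right)} = 2 \cdot 0 \cdot 1 = 0 \cdot 1 = 0$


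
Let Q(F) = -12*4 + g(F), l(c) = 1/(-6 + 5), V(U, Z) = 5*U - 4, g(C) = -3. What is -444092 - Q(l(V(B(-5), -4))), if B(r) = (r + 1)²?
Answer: -444041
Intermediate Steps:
B(r) = (1 + r)²
V(U, Z) = -4 + 5*U
l(c) = -1 (l(c) = 1/(-1) = -1)
Q(F) = -51 (Q(F) = -12*4 - 3 = -48 - 3 = -51)
-444092 - Q(l(V(B(-5), -4))) = -444092 - 1*(-51) = -444092 + 51 = -444041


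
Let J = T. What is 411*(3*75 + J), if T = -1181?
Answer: -392916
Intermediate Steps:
J = -1181
411*(3*75 + J) = 411*(3*75 - 1181) = 411*(225 - 1181) = 411*(-956) = -392916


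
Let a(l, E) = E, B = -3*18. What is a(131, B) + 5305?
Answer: 5251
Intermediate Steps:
B = -54
a(131, B) + 5305 = -54 + 5305 = 5251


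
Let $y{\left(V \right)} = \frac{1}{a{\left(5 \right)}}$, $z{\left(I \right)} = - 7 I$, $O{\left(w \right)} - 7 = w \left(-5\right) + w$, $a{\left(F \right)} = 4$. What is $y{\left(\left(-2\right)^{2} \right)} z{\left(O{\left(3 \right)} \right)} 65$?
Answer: $\frac{2275}{4} \approx 568.75$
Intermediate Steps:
$O{\left(w \right)} = 7 - 4 w$ ($O{\left(w \right)} = 7 + \left(w \left(-5\right) + w\right) = 7 + \left(- 5 w + w\right) = 7 - 4 w$)
$y{\left(V \right)} = \frac{1}{4}$
$y{\left(\left(-2\right)^{2} \right)} z{\left(O{\left(3 \right)} \right)} 65 = \frac{\left(-7\right) \left(7 - 12\right)}{4} \cdot 65 = \frac{\left(-7\right) \left(-5\right)}{4} \cdot 65 = \frac{1}{4} \cdot 35 \cdot 65 = \frac{35}{4} \cdot 65 = \frac{2275}{4}$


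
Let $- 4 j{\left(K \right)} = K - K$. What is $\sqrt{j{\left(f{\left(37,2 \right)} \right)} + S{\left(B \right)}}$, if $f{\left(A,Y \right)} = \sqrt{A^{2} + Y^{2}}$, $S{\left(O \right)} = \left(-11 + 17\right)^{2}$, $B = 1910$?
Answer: $6$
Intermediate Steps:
$S{\left(O \right)} = 36$ ($S{\left(O \right)} = 6^{2} = 36$)
$j{\left(K \right)} = 0$ ($j{\left(K \right)} = - \frac{K - K}{4} = \left(- \frac{1}{4}\right) 0 = 0$)
$\sqrt{j{\left(f{\left(37,2 \right)} \right)} + S{\left(B \right)}} = \sqrt{0 + 36} = \sqrt{36} = 6$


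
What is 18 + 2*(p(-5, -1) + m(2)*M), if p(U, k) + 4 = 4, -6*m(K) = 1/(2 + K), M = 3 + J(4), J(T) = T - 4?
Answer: 71/4 ≈ 17.750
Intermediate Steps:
J(T) = -4 + T
M = 3 (M = 3 + (-4 + 4) = 3 + 0 = 3)
m(K) = -1/(6*(2 + K))
p(U, k) = 0 (p(U, k) = -4 + 4 = 0)
18 + 2*(p(-5, -1) + m(2)*M) = 18 + 2*(0 - 1/(12 + 6*2)*3) = 18 + 2*(0 - 1/(12 + 12)*3) = 18 + 2*(0 - 1/24*3) = 18 + 2*(0 - ⅛) = 18 + 2*(-⅛) = 18 - ¼ = 71/4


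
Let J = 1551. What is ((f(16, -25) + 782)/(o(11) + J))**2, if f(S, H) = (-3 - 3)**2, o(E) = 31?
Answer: 167281/625681 ≈ 0.26736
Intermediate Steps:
f(S, H) = 36 (f(S, H) = (-6)**2 = 36)
((f(16, -25) + 782)/(o(11) + J))**2 = ((36 + 782)/(31 + 1551))**2 = (818/1582)**2 = (818*(1/1582))**2 = (409/791)**2 = 167281/625681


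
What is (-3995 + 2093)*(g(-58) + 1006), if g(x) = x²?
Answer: -8311740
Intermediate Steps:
(-3995 + 2093)*(g(-58) + 1006) = (-3995 + 2093)*((-58)² + 1006) = -1902*(3364 + 1006) = -1902*4370 = -8311740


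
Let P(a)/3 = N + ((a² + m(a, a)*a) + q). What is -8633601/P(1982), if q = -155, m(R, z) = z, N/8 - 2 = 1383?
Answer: -2877867/7867573 ≈ -0.36579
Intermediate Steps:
N = 11080 (N = 16 + 8*1383 = 16 + 11064 = 11080)
P(a) = 32775 + 6*a² (P(a) = 3*(11080 + ((a² + a*a) - 155)) = 3*(11080 + ((a² + a²) - 155)) = 3*(11080 + (2*a² - 155)) = 3*(11080 + (-155 + 2*a²)) = 3*(10925 + 2*a²) = 32775 + 6*a²)
-8633601/P(1982) = -8633601/(32775 + 6*1982²) = -8633601/(32775 + 6*3928324) = -8633601/(32775 + 23569944) = -8633601/23602719 = -8633601*1/23602719 = -2877867/7867573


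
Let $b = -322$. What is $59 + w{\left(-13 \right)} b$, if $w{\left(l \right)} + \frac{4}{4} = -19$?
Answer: $6499$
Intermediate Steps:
$w{\left(l \right)} = -20$ ($w{\left(l \right)} = -1 - 19 = -20$)
$59 + w{\left(-13 \right)} b = 59 - -6440 = 59 + 6440 = 6499$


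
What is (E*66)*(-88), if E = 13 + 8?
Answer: -121968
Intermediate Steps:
E = 21
(E*66)*(-88) = (21*66)*(-88) = 1386*(-88) = -121968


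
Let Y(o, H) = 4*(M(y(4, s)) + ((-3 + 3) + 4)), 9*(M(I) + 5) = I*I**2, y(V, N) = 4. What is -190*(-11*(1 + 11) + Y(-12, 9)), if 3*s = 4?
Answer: 183920/9 ≈ 20436.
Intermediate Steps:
s = 4/3 (s = (1/3)*4 = 4/3 ≈ 1.3333)
M(I) = -5 + I**3/9 (M(I) = -5 + (I*I**2)/9 = -5 + I**3/9)
Y(o, H) = 220/9 (Y(o, H) = 4*((-5 + (1/9)*4**3) + ((-3 + 3) + 4)) = 4*((-5 + (1/9)*64) + (0 + 4)) = 4*((-5 + 64/9) + 4) = 4*(19/9 + 4) = 4*(55/9) = 220/9)
-190*(-11*(1 + 11) + Y(-12, 9)) = -190*(-11*(1 + 11) + 220/9) = -190*(-11*12 + 220/9) = -190*(-132 + 220/9) = -190*(-968/9) = 183920/9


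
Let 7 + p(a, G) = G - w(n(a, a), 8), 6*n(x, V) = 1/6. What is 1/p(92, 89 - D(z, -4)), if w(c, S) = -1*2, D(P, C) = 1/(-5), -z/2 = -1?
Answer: 5/421 ≈ 0.011876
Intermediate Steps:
z = 2 (z = -2*(-1) = 2)
D(P, C) = -⅕
n(x, V) = 1/36 (n(x, V) = (⅙)/6 = (⅙)*(⅙) = 1/36)
w(c, S) = -2
p(a, G) = -5 + G (p(a, G) = -7 + (G - 1*(-2)) = -7 + (G + 2) = -7 + (2 + G) = -5 + G)
1/p(92, 89 - D(z, -4)) = 1/(-5 + (89 - 1*(-⅕))) = 1/(-5 + (89 + ⅕)) = 1/(-5 + 446/5) = 1/(421/5) = 5/421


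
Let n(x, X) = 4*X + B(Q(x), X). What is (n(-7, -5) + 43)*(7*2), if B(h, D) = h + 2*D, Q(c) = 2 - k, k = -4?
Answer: 266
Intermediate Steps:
Q(c) = 6 (Q(c) = 2 - 1*(-4) = 2 + 4 = 6)
n(x, X) = 6 + 6*X (n(x, X) = 4*X + (6 + 2*X) = 6 + 6*X)
(n(-7, -5) + 43)*(7*2) = ((6 + 6*(-5)) + 43)*(7*2) = ((6 - 30) + 43)*14 = (-24 + 43)*14 = 19*14 = 266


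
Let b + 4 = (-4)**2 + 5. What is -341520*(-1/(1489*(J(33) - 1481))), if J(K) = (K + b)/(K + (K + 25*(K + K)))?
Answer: -293024160/1892032097 ≈ -0.15487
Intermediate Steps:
b = 17 (b = -4 + ((-4)**2 + 5) = -4 + (16 + 5) = -4 + 21 = 17)
J(K) = (17 + K)/(52*K) (J(K) = (K + 17)/(K + (K + 25*(K + K))) = (17 + K)/(K + (K + 25*(2*K))) = (17 + K)/(K + (K + 50*K)) = (17 + K)/(K + 51*K) = (17 + K)/((52*K)) = (17 + K)*(1/(52*K)) = (17 + K)/(52*K))
-341520*(-1/(1489*(J(33) - 1481))) = -341520*(-1/(1489*((1/52)*(17 + 33)/33 - 1481))) = -341520*(-1/(1489*((1/52)*(1/33)*50 - 1481))) = -341520*(-1/(1489*(25/858 - 1481))) = -341520/((-1270673/858*(-1489))) = -341520/1892032097/858 = -341520*858/1892032097 = -293024160/1892032097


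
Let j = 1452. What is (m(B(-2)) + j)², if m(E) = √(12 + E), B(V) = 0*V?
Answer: 2108316 + 5808*√3 ≈ 2.1184e+6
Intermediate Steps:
B(V) = 0
(m(B(-2)) + j)² = (√(12 + 0) + 1452)² = (√12 + 1452)² = (2*√3 + 1452)² = (1452 + 2*√3)²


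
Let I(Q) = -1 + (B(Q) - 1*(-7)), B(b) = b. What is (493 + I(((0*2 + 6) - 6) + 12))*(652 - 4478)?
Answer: -1955086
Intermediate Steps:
I(Q) = 6 + Q (I(Q) = -1 + (Q - 1*(-7)) = -1 + (Q + 7) = -1 + (7 + Q) = 6 + Q)
(493 + I(((0*2 + 6) - 6) + 12))*(652 - 4478) = (493 + (6 + (((0*2 + 6) - 6) + 12)))*(652 - 4478) = (493 + (6 + (((0 + 6) - 6) + 12)))*(-3826) = (493 + (6 + ((6 - 6) + 12)))*(-3826) = (493 + (6 + (0 + 12)))*(-3826) = (493 + (6 + 12))*(-3826) = (493 + 18)*(-3826) = 511*(-3826) = -1955086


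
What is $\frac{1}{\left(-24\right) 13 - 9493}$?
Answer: $- \frac{1}{9805} \approx -0.00010199$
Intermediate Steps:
$\frac{1}{\left(-24\right) 13 - 9493} = \frac{1}{-312 - 9493} = \frac{1}{-9805} = - \frac{1}{9805}$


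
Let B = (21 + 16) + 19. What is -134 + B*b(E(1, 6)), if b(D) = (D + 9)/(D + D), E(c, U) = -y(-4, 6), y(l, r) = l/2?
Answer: 20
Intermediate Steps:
y(l, r) = l/2 (y(l, r) = l*(½) = l/2)
E(c, U) = 2 (E(c, U) = -(-4)/2 = -1*(-2) = 2)
b(D) = (9 + D)/(2*D) (b(D) = (9 + D)/((2*D)) = (9 + D)*(1/(2*D)) = (9 + D)/(2*D))
B = 56 (B = 37 + 19 = 56)
-134 + B*b(E(1, 6)) = -134 + 56*((½)*(9 + 2)/2) = -134 + 56*((½)*(½)*11) = -134 + 56*(11/4) = -134 + 154 = 20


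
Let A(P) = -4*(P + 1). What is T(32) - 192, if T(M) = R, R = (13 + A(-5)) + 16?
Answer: -147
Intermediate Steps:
A(P) = -4 - 4*P (A(P) = -4*(1 + P) = -4 - 4*P)
R = 45 (R = (13 + (-4 - 4*(-5))) + 16 = (13 + (-4 + 20)) + 16 = (13 + 16) + 16 = 29 + 16 = 45)
T(M) = 45
T(32) - 192 = 45 - 192 = -147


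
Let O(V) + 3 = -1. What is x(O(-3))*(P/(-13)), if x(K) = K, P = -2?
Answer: -8/13 ≈ -0.61539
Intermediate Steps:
O(V) = -4 (O(V) = -3 - 1 = -4)
x(O(-3))*(P/(-13)) = -(-8)/(-13) = -(-8)*(-1)/13 = -4*2/13 = -8/13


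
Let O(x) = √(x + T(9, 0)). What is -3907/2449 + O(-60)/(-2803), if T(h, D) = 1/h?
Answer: -3907/2449 - 7*I*√11/8409 ≈ -1.5953 - 0.0027609*I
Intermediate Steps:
O(x) = √(⅑ + x) (O(x) = √(x + 1/9) = √(x + ⅑) = √(⅑ + x))
-3907/2449 + O(-60)/(-2803) = -3907/2449 + (√(1 + 9*(-60))/3)/(-2803) = -3907*1/2449 + (√(1 - 540)/3)*(-1/2803) = -3907/2449 + (√(-539)/3)*(-1/2803) = -3907/2449 + ((7*I*√11)/3)*(-1/2803) = -3907/2449 + (7*I*√11/3)*(-1/2803) = -3907/2449 - 7*I*√11/8409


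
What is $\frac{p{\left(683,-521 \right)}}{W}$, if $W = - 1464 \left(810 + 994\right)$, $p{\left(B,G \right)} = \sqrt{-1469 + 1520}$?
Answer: $- \frac{\sqrt{51}}{2641056} \approx -2.704 \cdot 10^{-6}$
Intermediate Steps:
$p{\left(B,G \right)} = \sqrt{51}$
$W = -2641056$ ($W = - 1464 \cdot 1804 = \left(-1\right) 2641056 = -2641056$)
$\frac{p{\left(683,-521 \right)}}{W} = \frac{\sqrt{51}}{-2641056} = \sqrt{51} \left(- \frac{1}{2641056}\right) = - \frac{\sqrt{51}}{2641056}$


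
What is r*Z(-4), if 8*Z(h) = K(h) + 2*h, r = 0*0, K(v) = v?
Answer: 0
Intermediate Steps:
r = 0
Z(h) = 3*h/8 (Z(h) = (h + 2*h)/8 = (3*h)/8 = 3*h/8)
r*Z(-4) = 0*((3/8)*(-4)) = 0*(-3/2) = 0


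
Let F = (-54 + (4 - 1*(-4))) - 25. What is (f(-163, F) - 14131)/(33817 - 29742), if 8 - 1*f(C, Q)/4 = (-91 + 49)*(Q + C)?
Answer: -53411/4075 ≈ -13.107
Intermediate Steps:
F = -71 (F = (-54 + (4 + 4)) - 25 = (-54 + 8) - 25 = -46 - 25 = -71)
f(C, Q) = 32 + 168*C + 168*Q (f(C, Q) = 32 - 4*(-91 + 49)*(Q + C) = 32 - (-168)*(C + Q) = 32 - 4*(-42*C - 42*Q) = 32 + (168*C + 168*Q) = 32 + 168*C + 168*Q)
(f(-163, F) - 14131)/(33817 - 29742) = ((32 + 168*(-163) + 168*(-71)) - 14131)/(33817 - 29742) = ((32 - 27384 - 11928) - 14131)/4075 = (-39280 - 14131)*(1/4075) = -53411*1/4075 = -53411/4075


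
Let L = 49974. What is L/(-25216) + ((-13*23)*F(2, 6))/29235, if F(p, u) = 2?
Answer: -738034529/368594880 ≈ -2.0023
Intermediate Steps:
L/(-25216) + ((-13*23)*F(2, 6))/29235 = 49974/(-25216) + (-13*23*2)/29235 = 49974*(-1/25216) - 299*2*(1/29235) = -24987/12608 - 598*1/29235 = -24987/12608 - 598/29235 = -738034529/368594880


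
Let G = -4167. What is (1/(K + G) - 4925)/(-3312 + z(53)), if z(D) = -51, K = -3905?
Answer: 39754601/27146136 ≈ 1.4645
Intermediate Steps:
(1/(K + G) - 4925)/(-3312 + z(53)) = (1/(-3905 - 4167) - 4925)/(-3312 - 51) = (1/(-8072) - 4925)/(-3363) = (-1/8072 - 4925)*(-1/3363) = -39754601/8072*(-1/3363) = 39754601/27146136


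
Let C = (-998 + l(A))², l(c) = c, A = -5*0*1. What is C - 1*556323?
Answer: 439681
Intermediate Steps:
A = 0 (A = 0*1 = 0)
C = 996004 (C = (-998 + 0)² = (-998)² = 996004)
C - 1*556323 = 996004 - 1*556323 = 996004 - 556323 = 439681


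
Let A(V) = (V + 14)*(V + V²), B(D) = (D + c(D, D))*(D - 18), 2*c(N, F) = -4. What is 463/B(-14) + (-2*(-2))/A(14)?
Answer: 340561/376320 ≈ 0.90498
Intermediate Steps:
c(N, F) = -2 (c(N, F) = (½)*(-4) = -2)
B(D) = (-18 + D)*(-2 + D) (B(D) = (D - 2)*(D - 18) = (-2 + D)*(-18 + D) = (-18 + D)*(-2 + D))
A(V) = (14 + V)*(V + V²)
463/B(-14) + (-2*(-2))/A(14) = 463/(36 + (-14)² - 20*(-14)) + (-2*(-2))/((14*(14 + 14² + 15*14))) = 463/(36 + 196 + 280) + 4/((14*(14 + 196 + 210))) = 463/512 + 4/((14*420)) = 463*(1/512) + 4/5880 = 463/512 + 4*(1/5880) = 463/512 + 1/1470 = 340561/376320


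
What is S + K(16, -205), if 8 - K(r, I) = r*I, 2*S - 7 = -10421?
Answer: -1919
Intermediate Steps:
S = -5207 (S = 7/2 + (½)*(-10421) = 7/2 - 10421/2 = -5207)
K(r, I) = 8 - I*r (K(r, I) = 8 - r*I = 8 - I*r)
S + K(16, -205) = -5207 + (8 - 1*(-205)*16) = -5207 + (8 + 3280) = -5207 + 3288 = -1919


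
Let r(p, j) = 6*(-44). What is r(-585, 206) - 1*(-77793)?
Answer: 77529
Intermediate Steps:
r(p, j) = -264
r(-585, 206) - 1*(-77793) = -264 - 1*(-77793) = -264 + 77793 = 77529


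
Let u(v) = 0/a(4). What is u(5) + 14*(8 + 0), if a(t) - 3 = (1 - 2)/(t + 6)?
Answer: 112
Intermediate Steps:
a(t) = 3 - 1/(6 + t) (a(t) = 3 + (1 - 2)/(t + 6) = 3 - 1/(6 + t))
u(v) = 0 (u(v) = 0/(((17 + 3*4)/(6 + 4))) = 0/(((17 + 12)/10)) = 0/(((⅒)*29)) = 0/(29/10) = 0*(10/29) = 0)
u(5) + 14*(8 + 0) = 0 + 14*(8 + 0) = 0 + 14*8 = 0 + 112 = 112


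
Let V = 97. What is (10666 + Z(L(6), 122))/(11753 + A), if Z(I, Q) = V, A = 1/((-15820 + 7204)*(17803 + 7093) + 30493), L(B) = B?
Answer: 2308377667009/2520706375578 ≈ 0.91577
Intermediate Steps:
A = -1/214473443 (A = 1/(-8616*24896 + 30493) = 1/(-214503936 + 30493) = 1/(-214473443) = -1/214473443 ≈ -4.6626e-9)
Z(I, Q) = 97
(10666 + Z(L(6), 122))/(11753 + A) = (10666 + 97)/(11753 - 1/214473443) = 10763/(2520706375578/214473443) = 10763*(214473443/2520706375578) = 2308377667009/2520706375578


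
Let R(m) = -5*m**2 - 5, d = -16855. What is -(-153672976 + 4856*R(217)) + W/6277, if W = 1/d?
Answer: 137223011994624959/105798835 ≈ 1.2970e+9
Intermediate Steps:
R(m) = -5 - 5*m**2
W = -1/16855 (W = 1/(-16855) = -1/16855 ≈ -5.9330e-5)
-(-153672976 + 4856*R(217)) + W/6277 = -(-153697256 - 1143320920) - 1/16855/6277 = -(-153697256 - 1143320920) - 1/16855*1/6277 = -4856/(1/(-31646 + (-5 - 235445))) - 1/105798835 = -4856/(1/(-31646 - 235450)) - 1/105798835 = -4856/(1/(-267096)) - 1/105798835 = -4856/(-1/267096) - 1/105798835 = -4856*(-267096) - 1/105798835 = 1297018176 - 1/105798835 = 137223011994624959/105798835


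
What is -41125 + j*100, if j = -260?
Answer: -67125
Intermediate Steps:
-41125 + j*100 = -41125 - 260*100 = -41125 - 26000 = -67125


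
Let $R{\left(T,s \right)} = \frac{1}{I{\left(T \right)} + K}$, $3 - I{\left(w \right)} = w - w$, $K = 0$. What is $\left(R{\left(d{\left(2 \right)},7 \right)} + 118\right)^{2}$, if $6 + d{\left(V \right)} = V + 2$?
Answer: $\frac{126025}{9} \approx 14003.0$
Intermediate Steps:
$d{\left(V \right)} = -4 + V$ ($d{\left(V \right)} = -6 + \left(V + 2\right) = -6 + \left(2 + V\right) = -4 + V$)
$I{\left(w \right)} = 3$ ($I{\left(w \right)} = 3 - \left(w - w\right) = 3 - 0 = 3 + 0 = 3$)
$R{\left(T,s \right)} = \frac{1}{3}$ ($R{\left(T,s \right)} = \frac{1}{3 + 0} = \frac{1}{3}$)
$\left(R{\left(d{\left(2 \right)},7 \right)} + 118\right)^{2} = \left(\frac{1}{3} + 118\right)^{2} = \left(\frac{355}{3}\right)^{2} = \frac{126025}{9}$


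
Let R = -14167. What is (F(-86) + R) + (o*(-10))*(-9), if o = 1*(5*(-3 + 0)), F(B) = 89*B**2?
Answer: 642727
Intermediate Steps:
o = -15 (o = 1*(5*(-3)) = 1*(-15) = -15)
(F(-86) + R) + (o*(-10))*(-9) = (89*(-86)**2 - 14167) - 15*(-10)*(-9) = (89*7396 - 14167) + 150*(-9) = (658244 - 14167) - 1350 = 644077 - 1350 = 642727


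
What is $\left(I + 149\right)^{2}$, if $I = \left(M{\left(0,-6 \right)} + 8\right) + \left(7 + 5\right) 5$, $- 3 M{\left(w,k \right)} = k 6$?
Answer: $52441$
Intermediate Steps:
$M{\left(w,k \right)} = - 2 k$ ($M{\left(w,k \right)} = - \frac{k 6}{3} = - \frac{6 k}{3} = - 2 k$)
$I = 80$ ($I = \left(\left(-2\right) \left(-6\right) + 8\right) + \left(7 + 5\right) 5 = \left(12 + 8\right) + 12 \cdot 5 = 20 + 60 = 80$)
$\left(I + 149\right)^{2} = \left(80 + 149\right)^{2} = 229^{2} = 52441$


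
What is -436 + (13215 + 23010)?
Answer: 35789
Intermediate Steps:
-436 + (13215 + 23010) = -436 + 36225 = 35789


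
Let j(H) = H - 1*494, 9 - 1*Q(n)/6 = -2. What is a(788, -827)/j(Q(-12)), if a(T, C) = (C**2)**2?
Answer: -467758877041/428 ≈ -1.0929e+9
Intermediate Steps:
Q(n) = 66 (Q(n) = 54 - 6*(-2) = 54 + 12 = 66)
a(T, C) = C**4
j(H) = -494 + H (j(H) = H - 494 = -494 + H)
a(788, -827)/j(Q(-12)) = (-827)**4/(-494 + 66) = 467758877041/(-428) = 467758877041*(-1/428) = -467758877041/428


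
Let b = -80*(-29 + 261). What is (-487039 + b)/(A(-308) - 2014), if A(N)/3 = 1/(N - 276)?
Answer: 295269816/1176179 ≈ 251.04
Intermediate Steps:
A(N) = 3/(-276 + N) (A(N) = 3/(N - 276) = 3/(-276 + N))
b = -18560 (b = -80*232 = -18560)
(-487039 + b)/(A(-308) - 2014) = (-487039 - 18560)/(3/(-276 - 308) - 2014) = -505599/(3/(-584) - 2014) = -505599/(3*(-1/584) - 2014) = -505599/(-3/584 - 2014) = -505599/(-1176179/584) = -505599*(-584/1176179) = 295269816/1176179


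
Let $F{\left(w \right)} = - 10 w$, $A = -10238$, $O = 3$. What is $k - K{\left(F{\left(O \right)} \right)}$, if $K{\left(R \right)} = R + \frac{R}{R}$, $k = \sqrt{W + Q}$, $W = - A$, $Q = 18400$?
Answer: $29 + 3 \sqrt{3182} \approx 198.23$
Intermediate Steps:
$W = 10238$ ($W = \left(-1\right) \left(-10238\right) = 10238$)
$k = 3 \sqrt{3182}$ ($k = \sqrt{10238 + 18400} = \sqrt{28638} = 3 \sqrt{3182} \approx 169.23$)
$K{\left(R \right)} = 1 + R$ ($K{\left(R \right)} = R + 1 = 1 + R$)
$k - K{\left(F{\left(O \right)} \right)} = 3 \sqrt{3182} - \left(1 - 30\right) = 3 \sqrt{3182} - -29 = 3 \sqrt{3182} + 29 = 29 + 3 \sqrt{3182}$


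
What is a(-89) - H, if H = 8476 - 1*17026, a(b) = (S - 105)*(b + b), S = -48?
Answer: 35784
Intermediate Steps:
a(b) = -306*b (a(b) = (-48 - 105)*(b + b) = -306*b)
H = -8550 (H = 8476 - 17026 = -8550)
a(-89) - H = -306*(-89) - 1*(-8550) = 27234 + 8550 = 35784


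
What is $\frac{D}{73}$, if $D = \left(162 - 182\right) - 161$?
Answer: $- \frac{181}{73} \approx -2.4795$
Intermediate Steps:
$D = -181$ ($D = -20 - 161 = -181$)
$\frac{D}{73} = - \frac{181}{73}$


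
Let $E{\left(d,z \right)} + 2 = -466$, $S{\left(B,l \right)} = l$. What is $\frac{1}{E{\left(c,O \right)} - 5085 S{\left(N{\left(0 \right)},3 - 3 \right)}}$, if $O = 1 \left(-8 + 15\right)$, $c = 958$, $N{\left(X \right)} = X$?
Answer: $- \frac{1}{468} \approx -0.0021368$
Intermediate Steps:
$O = 7$ ($O = 1 \cdot 7 = 7$)
$E{\left(d,z \right)} = -468$ ($E{\left(d,z \right)} = -2 - 466 = -468$)
$\frac{1}{E{\left(c,O \right)} - 5085 S{\left(N{\left(0 \right)},3 - 3 \right)}} = \frac{1}{-468 - 5085 \left(3 - 3\right)} = \frac{1}{-468 - 0} = \frac{1}{-468 + 0} = \frac{1}{-468} = - \frac{1}{468}$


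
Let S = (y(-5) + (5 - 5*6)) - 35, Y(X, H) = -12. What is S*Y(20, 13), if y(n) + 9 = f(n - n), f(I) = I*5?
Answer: 828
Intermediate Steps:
f(I) = 5*I
y(n) = -9 (y(n) = -9 + 5*(n - n) = -9 + 5*0 = -9 + 0 = -9)
S = -69 (S = (-9 + (5 - 5*6)) - 35 = (-9 + (5 - 30)) - 35 = (-9 - 25) - 35 = -34 - 35 = -69)
S*Y(20, 13) = -69*(-12) = 828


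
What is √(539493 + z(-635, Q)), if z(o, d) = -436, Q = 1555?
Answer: √539057 ≈ 734.21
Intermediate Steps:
√(539493 + z(-635, Q)) = √(539493 - 436) = √539057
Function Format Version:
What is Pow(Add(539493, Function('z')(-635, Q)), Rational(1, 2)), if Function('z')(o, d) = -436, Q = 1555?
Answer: Pow(539057, Rational(1, 2)) ≈ 734.21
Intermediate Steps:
Pow(Add(539493, Function('z')(-635, Q)), Rational(1, 2)) = Pow(Add(539493, -436), Rational(1, 2)) = Pow(539057, Rational(1, 2))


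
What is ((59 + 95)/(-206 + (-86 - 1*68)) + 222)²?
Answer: 1590653689/32400 ≈ 49094.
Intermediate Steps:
((59 + 95)/(-206 + (-86 - 1*68)) + 222)² = (154/(-206 + (-86 - 68)) + 222)² = (154/(-206 - 154) + 222)² = (154/(-360) + 222)² = (154*(-1/360) + 222)² = (-77/180 + 222)² = (39883/180)² = 1590653689/32400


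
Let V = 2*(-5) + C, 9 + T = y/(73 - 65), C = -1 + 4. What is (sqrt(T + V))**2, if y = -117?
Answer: -245/8 ≈ -30.625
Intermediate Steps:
C = 3
T = -189/8 (T = -9 - 117/(73 - 65) = -9 - 117/8 = -189/8 ≈ -23.625)
V = -7 (V = 2*(-5) + 3 = -10 + 3 = -7)
(sqrt(T + V))**2 = (sqrt(-189/8 - 7))**2 = (sqrt(-245/8))**2 = (7*I*sqrt(10)/4)**2 = -245/8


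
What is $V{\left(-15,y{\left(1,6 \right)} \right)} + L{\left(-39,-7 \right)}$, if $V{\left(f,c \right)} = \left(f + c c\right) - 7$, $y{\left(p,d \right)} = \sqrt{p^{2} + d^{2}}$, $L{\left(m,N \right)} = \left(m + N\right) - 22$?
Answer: $-53$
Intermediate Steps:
$L{\left(m,N \right)} = -22 + N + m$ ($L{\left(m,N \right)} = \left(N + m\right) - 22 = -22 + N + m$)
$y{\left(p,d \right)} = \sqrt{d^{2} + p^{2}}$
$V{\left(f,c \right)} = -7 + f + c^{2}$ ($V{\left(f,c \right)} = \left(f + c^{2}\right) - 7 = -7 + f + c^{2}$)
$V{\left(-15,y{\left(1,6 \right)} \right)} + L{\left(-39,-7 \right)} = \left(-7 - 15 + \left(\sqrt{6^{2} + 1^{2}}\right)^{2}\right) - 68 = \left(-7 - 15 + \left(\sqrt{36 + 1}\right)^{2}\right) - 68 = \left(-7 - 15 + \left(\sqrt{37}\right)^{2}\right) - 68 = \left(-7 - 15 + 37\right) - 68 = 15 - 68 = -53$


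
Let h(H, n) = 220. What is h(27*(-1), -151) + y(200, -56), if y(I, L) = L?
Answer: 164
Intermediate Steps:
h(27*(-1), -151) + y(200, -56) = 220 - 56 = 164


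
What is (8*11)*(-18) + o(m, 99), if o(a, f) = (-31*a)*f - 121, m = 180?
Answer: -554125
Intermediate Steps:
o(a, f) = -121 - 31*a*f (o(a, f) = -31*a*f - 121 = -121 - 31*a*f)
(8*11)*(-18) + o(m, 99) = (8*11)*(-18) + (-121 - 31*180*99) = 88*(-18) + (-121 - 552420) = -1584 - 552541 = -554125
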